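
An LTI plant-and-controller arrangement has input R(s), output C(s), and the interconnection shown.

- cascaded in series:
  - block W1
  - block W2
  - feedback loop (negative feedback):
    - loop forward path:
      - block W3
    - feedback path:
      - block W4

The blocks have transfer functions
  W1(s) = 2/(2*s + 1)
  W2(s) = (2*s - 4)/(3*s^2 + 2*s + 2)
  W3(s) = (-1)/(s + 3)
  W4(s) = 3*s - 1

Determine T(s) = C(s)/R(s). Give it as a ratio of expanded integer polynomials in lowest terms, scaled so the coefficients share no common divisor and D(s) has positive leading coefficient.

(1) reduce the feedback loop with forward W3 and return W4, giving 1/(2*s - 4)
(2) reduce the series chain W1, W2, [W3/(1+W3*W4)], giving the overall T(s)

Answer: 2/(6*s^3 + 7*s^2 + 6*s + 2)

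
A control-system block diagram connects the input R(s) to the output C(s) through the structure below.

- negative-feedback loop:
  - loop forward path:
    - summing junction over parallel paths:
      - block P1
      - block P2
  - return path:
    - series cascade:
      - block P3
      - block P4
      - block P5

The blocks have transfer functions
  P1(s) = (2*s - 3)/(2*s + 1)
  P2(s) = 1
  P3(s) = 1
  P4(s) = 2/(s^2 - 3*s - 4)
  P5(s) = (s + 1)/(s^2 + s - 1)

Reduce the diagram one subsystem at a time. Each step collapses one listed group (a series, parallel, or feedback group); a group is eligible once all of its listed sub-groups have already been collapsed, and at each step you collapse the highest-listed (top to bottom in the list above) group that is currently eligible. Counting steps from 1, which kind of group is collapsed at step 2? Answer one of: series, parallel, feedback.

The answer is series.

Reasoning:
[1] combine P1, P2 in parallel
[2] multiply P3, P4, P5 (series)
[3] feedback reduction of (P1+P2), (P3*P4*P5)
At step 2 the group reduced is series.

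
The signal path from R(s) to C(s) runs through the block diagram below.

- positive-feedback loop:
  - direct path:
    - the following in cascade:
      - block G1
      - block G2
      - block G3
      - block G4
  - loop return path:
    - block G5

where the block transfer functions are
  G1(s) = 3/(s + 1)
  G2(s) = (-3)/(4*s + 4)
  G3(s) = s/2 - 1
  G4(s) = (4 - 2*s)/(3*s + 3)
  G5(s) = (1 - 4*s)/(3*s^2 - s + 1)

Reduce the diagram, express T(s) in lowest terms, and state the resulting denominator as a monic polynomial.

Reducing step by step:

Step 1. multiply G1, G2, G3, G4 (series) -> (3*s^2 - 12*s + 12)/(4*s^3 + 12*s^2 + 12*s + 4)
Step 2. apply the feedback formula to (G1*G2*G3*G4), G5 -> (9*s^4 - 39*s^3 + 51*s^2 - 24*s + 12)/(12*s^5 + 32*s^4 + 40*s^3 - 39*s^2 + 68*s - 8)
Step 2 gives the fully reduced T(s), with no common factor left to cancel. The denominator's leading coefficient is 12, so divide each of its coefficients by 12 to get the monic form.

Answer: s^5 + 8*s^4/3 + 10*s^3/3 - 13*s^2/4 + 17*s/3 - 2/3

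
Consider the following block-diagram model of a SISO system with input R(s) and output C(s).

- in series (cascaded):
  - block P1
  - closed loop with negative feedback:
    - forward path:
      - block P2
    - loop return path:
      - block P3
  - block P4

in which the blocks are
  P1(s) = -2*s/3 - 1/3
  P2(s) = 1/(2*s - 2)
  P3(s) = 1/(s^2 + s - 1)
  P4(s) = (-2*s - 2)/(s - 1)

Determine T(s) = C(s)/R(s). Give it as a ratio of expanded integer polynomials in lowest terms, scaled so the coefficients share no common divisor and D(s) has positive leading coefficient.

[1] feedback reduction of P2, P3 -> (s^2 + s - 1)/(2*s^3 - 4*s + 3)
[2] multiply P1, [P2/(1+P2*P3)], P4 (series), giving the overall T(s)

Final answer: (4*s^4 + 10*s^3 + 4*s^2 - 4*s - 2)/(6*s^4 - 6*s^3 - 12*s^2 + 21*s - 9)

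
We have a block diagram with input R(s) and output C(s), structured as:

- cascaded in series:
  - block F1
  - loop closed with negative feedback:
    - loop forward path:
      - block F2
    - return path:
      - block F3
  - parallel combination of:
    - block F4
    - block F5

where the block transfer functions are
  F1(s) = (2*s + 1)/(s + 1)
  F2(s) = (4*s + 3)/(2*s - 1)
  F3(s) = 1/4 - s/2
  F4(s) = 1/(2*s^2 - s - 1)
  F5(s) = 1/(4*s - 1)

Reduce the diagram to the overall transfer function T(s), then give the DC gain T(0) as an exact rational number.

Step 1. close the feedback loop around F2, F3; result (-16*s - 12)/(8*s^2 - 6*s + 1)
Step 2. sum the parallel branches F4, F5; result (2*s^2 + 3*s - 2)/(8*s^3 - 6*s^2 - 3*s + 1)
Step 3. reduce the series chain F1, [F2/(1+F2*F3)], (F4+F5); result (-16*s^2 - 44*s - 24)/(16*s^4 - 8*s^3 - 15*s^2 + 8*s - 1)
That last expression is T(s); at s = 0 only the constant terms survive, so T(0) = -24/(-1) = 24.

Hence the answer: 24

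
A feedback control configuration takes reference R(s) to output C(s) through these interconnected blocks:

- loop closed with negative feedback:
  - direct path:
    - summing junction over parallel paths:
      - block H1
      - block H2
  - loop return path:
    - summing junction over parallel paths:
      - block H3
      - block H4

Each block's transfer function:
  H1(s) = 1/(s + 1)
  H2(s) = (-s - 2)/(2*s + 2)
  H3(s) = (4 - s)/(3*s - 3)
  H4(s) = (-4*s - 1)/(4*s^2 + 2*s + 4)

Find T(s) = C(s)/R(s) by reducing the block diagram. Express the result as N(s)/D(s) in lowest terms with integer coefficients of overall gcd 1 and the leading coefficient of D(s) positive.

The answer is (-12*s^4 + 6*s^3 - 6*s^2 + 12*s)/(28*s^4 + 10*s^3 - 13*s^2 - 31*s - 24).

Reasoning:
Step 1. combine H1, H2 in parallel gives (-s)/(2*s + 2)
Step 2. reduce the parallel group H3, H4 gives (-4*s^3 + 2*s^2 + 13*s + 19)/(12*s^3 - 6*s^2 + 6*s - 12)
Step 3. feedback reduction of (H1+H2), (H3+H4), giving the overall T(s)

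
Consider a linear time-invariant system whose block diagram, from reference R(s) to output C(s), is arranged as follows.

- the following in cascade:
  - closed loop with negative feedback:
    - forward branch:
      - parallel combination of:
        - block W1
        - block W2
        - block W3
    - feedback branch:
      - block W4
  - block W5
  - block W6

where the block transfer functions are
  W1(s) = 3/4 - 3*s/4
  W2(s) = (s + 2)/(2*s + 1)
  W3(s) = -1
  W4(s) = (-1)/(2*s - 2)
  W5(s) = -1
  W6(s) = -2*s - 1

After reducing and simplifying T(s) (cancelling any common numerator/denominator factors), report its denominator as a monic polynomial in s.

Step 1: combine W1, W2, W3 in parallel = (-6*s^2 - s + 7)/(8*s + 4)
Step 2: collapse the loop ((W1+W2+W3) forward, W4 return) = (-12*s^2 - 2*s + 14)/(22*s + 15)
Step 3: series reduction of [(W1+W2+W3)/(1+(W1+W2+W3)*W4)], W5, W6 = (-24*s^3 - 16*s^2 + 26*s + 14)/(22*s + 15)
T(s) is the step-3 result (common factors already cancelled). Leading coefficient of the denominator: 22. Divide through by 22 for the monic polynomial.

Final answer: s + 15/22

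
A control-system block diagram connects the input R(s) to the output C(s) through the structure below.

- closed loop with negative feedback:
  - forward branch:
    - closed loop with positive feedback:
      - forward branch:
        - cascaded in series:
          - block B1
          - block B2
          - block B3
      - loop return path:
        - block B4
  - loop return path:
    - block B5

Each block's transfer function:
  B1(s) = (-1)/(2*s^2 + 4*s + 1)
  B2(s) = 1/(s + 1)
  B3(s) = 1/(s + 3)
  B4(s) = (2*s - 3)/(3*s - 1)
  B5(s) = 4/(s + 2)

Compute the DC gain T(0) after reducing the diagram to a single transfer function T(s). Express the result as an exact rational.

Answer: -1/4

Working:
1. reduce the series chain B1, B2, B3; result (-1)/(2*s^4 + 12*s^3 + 23*s^2 + 16*s + 3)
2. close the feedback loop around (B1*B2*B3), B4; result (1 - 3*s)/(6*s^5 + 34*s^4 + 57*s^3 + 25*s^2 - 5*s - 6)
3. apply the feedback formula to [(B1*B2*B3)/(1-(B1*B2*B3)*B4)], B5; result (-3*s^2 - 5*s + 2)/(6*s^6 + 46*s^5 + 125*s^4 + 139*s^3 + 45*s^2 - 28*s - 8)
Evaluating the step-3 result (the overall T(s)) at s = 0 gives T(0) = 2/(-8) = -1/4.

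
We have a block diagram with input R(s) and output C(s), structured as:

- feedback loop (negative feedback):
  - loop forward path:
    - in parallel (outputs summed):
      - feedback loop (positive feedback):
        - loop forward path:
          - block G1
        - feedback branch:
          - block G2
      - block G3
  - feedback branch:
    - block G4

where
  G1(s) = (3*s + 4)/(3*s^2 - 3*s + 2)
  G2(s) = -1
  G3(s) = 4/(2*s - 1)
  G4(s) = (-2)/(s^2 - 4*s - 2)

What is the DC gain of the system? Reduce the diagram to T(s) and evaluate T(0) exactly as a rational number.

Step 1 - apply the feedback formula to G1, G2 = (3*s + 4)/(3*s^2 + 6)
Step 2 - add [G1/(1-G1*G2)], G3 (parallel) = (18*s^2 + 5*s + 20)/(6*s^3 - 3*s^2 + 12*s - 6)
Step 3 - collapse the loop (([G1/(1-G1*G2)]+G3) forward, G4 return) = (18*s^4 - 67*s^3 - 36*s^2 - 90*s - 40)/(6*s^5 - 27*s^4 + 12*s^3 - 84*s^2 - 10*s - 28)
Step 3 gives the overall T(s). Then T(0) = -40/(-28) = 10/7.

Therefore the answer is 10/7.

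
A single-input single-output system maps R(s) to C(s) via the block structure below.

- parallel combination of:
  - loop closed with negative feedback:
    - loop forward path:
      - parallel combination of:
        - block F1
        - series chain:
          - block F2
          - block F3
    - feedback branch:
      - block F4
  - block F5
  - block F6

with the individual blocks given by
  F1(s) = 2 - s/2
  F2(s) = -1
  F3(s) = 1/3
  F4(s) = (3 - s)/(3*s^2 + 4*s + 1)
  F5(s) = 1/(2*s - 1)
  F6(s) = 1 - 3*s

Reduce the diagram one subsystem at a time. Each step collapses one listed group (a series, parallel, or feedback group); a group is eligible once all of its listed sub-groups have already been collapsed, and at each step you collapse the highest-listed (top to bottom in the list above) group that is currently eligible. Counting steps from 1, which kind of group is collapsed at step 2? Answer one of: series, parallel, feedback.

Answer: parallel

Working:
Step 1: reduce the series chain F2, F3
Step 2: combine F1, (F2*F3) in parallel
Step 3: feedback reduction of (F1+(F2*F3)), F4
Step 4: combine [(F1+(F2*F3))/(1+(F1+(F2*F3))*F4)], F5, F6 in parallel
Step 2: parallel.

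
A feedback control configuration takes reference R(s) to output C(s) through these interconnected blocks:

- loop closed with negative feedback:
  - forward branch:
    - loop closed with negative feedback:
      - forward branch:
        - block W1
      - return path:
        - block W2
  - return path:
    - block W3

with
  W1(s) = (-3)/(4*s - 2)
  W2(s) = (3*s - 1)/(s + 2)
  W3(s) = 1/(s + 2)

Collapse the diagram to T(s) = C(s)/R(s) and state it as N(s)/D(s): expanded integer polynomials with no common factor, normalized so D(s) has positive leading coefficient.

The answer is (-3*s - 6)/(4*s^2 - 3*s - 4).

Reasoning:
Step 1. apply the feedback formula to W1, W2; result (-3*s - 6)/(4*s^2 - 3*s - 1)
Step 2. apply the feedback formula to [W1/(1+W1*W2)], W3 - this is the overall T(s), already in the required normalized form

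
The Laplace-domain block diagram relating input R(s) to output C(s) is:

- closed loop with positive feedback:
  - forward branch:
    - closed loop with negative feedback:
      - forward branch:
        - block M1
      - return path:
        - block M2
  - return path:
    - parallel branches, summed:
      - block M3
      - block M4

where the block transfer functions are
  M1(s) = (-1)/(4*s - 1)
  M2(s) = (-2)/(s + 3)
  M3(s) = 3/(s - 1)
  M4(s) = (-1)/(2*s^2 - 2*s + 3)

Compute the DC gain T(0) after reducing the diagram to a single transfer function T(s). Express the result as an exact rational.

[1] apply the feedback formula to M1, M2; result (-s - 3)/(4*s^2 + 11*s - 1)
[2] parallel reduction of M3, M4; result (6*s^2 - 7*s + 10)/(2*s^3 - 4*s^2 + 5*s - 3)
[3] feedback reduction of [M1/(1+M1*M2)], (M3+M4); result (-2*s^4 - 2*s^3 + 7*s^2 - 12*s + 9)/(8*s^5 + 6*s^4 - 20*s^3 + 58*s^2 - 49*s + 33)
The step-3 result is T(s). Setting s = 0: T(0) = 9/33 = 3/11.

Therefore the answer is 3/11.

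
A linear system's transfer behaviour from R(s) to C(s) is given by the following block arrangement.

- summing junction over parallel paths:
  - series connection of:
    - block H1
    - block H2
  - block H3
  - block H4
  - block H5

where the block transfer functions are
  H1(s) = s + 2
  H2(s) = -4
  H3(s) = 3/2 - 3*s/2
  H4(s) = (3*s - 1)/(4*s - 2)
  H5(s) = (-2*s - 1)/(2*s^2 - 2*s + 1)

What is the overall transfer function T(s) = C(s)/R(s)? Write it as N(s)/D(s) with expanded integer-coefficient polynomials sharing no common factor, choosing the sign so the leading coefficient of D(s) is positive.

The answer is (-22*s^4 + 10*s^3 + 9*s^2 - 18*s + 7)/(4*s^3 - 6*s^2 + 4*s - 1).

Reasoning:
Step 1 - series reduction of H1, H2 gives -4*s - 8
Step 2 - reduce the parallel group (H1*H2), H3, H4, H5: this yields T(s), and no further normalization is needed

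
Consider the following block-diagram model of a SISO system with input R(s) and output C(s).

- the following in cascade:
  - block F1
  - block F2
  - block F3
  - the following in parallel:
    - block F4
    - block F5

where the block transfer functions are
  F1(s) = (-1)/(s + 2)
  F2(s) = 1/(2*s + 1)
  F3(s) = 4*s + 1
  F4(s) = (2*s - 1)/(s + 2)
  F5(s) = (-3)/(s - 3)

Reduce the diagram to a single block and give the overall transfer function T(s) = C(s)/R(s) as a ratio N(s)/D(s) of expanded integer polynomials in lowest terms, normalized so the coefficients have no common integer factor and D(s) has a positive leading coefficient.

1. reduce the parallel group F4, F5; result (2*s^2 - 10*s - 3)/(s^2 - s - 6)
2. series reduction of F1, F2, F3, (F4+F5): this yields T(s), and no further normalization is needed

Final answer: (-8*s^3 + 38*s^2 + 22*s + 3)/(2*s^4 + 3*s^3 - 15*s^2 - 32*s - 12)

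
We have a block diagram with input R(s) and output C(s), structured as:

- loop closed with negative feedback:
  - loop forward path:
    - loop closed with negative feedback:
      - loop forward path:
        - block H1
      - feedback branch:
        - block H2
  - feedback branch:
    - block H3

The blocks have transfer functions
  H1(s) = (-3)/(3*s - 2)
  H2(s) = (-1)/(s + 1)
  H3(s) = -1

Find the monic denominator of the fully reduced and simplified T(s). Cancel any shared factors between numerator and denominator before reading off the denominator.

[1] reduce the feedback loop with forward H1 and return H2, giving (-3*s - 3)/(3*s^2 + s + 1)
[2] apply the feedback formula to [H1/(1+H1*H2)], H3, giving (-3*s - 3)/(3*s^2 + 4*s + 4)
T(s) is the step-2 result (common factors already cancelled). Leading coefficient of the denominator: 3. Divide through by 3 for the monic polynomial.

Final answer: s^2 + 4*s/3 + 4/3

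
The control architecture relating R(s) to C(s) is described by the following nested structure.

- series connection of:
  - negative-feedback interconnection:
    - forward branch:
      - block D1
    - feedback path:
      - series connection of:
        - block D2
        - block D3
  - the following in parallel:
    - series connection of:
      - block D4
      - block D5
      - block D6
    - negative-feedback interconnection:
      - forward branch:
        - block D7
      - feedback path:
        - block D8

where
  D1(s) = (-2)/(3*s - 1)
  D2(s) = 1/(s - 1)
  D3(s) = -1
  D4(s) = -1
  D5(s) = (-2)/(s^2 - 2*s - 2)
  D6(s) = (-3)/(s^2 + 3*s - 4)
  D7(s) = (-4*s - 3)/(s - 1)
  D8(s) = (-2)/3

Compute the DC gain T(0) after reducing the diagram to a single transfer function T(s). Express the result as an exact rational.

Step 1 - cascade D2, D3 = (-1)/(s - 1)
Step 2 - apply the feedback formula to D1, (D2*D3) = (2 - 2*s)/(3*s^2 - 4*s + 3)
Step 3 - series reduction of D4, D5, D6 = (-6)/(s^4 + s^3 - 12*s^2 + 2*s + 8)
Step 4 - collapse the loop (D7 forward, D8 return) = (-12*s - 9)/(11*s + 3)
Step 5 - sum the parallel branches (D4*D5*D6), [D7/(1+D7*D8)] = (-12*s^5 - 21*s^4 + 135*s^3 + 84*s^2 - 180*s - 90)/(11*s^5 + 14*s^4 - 129*s^3 - 14*s^2 + 94*s + 24)
Step 6 - multiply [D1/(1+D1*(D2*D3))], ((D4*D5*D6)+[D7/(1+D7*D8)]) (series) = (24*s^5 + 42*s^4 - 270*s^3 - 168*s^2 + 360*s + 180)/(33*s^6 + 31*s^5 - 379*s^4 + 137*s^3 + 88*s^2 - 258*s - 72)
DC gain: substitute s = 0 into T(s) from step 6: T(0) = 180/(-72) = -5/2.

Therefore the answer is -5/2.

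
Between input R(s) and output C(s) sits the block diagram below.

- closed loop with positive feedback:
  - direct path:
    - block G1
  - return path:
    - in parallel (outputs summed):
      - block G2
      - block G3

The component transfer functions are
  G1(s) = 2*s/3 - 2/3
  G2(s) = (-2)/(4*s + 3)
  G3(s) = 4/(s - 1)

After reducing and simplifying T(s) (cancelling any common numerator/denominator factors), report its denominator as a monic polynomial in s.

[1] parallel reduction of G2, G3 = (14*s + 14)/(4*s^2 - s - 3)
[2] apply the feedback formula to G1, (G2+G3) = (-8*s^2 + 2*s + 6)/(16*s + 19)
That last expression is T(s), already simplified. Scaling its denominator by 1/16 (the reciprocal of the leading coefficient) yields the monic denominator.

Therefore the answer is s + 19/16.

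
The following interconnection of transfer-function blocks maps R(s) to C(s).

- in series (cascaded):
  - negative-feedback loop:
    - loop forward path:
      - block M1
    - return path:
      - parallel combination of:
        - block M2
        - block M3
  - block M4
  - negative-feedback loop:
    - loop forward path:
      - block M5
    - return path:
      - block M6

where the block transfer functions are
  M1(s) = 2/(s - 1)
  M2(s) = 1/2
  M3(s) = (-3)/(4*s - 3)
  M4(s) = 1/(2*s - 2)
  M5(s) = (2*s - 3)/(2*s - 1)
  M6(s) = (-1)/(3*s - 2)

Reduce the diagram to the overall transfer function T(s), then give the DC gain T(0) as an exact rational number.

Step 1 - reduce the parallel group M2, M3, giving (4*s - 9)/(8*s - 6)
Step 2 - reduce the feedback loop with forward M1 and return (M2+M3), giving (8*s - 6)/(4*s^2 - 3*s - 6)
Step 3 - apply the feedback formula to M5, M6, giving (6*s^2 - 13*s + 6)/(6*s^2 - 9*s + 5)
Step 4 - combine [M1/(1+M1*(M2+M3))], M4, [M5/(1+M5*M6)] in series, giving (24*s^3 - 70*s^2 + 63*s - 18)/(24*s^5 - 78*s^4 + 65*s^3 + 28*s^2 - 69*s + 30)
Evaluating the step-4 result (the overall T(s)) at s = 0 gives T(0) = -18/30 = -3/5.

Answer: -3/5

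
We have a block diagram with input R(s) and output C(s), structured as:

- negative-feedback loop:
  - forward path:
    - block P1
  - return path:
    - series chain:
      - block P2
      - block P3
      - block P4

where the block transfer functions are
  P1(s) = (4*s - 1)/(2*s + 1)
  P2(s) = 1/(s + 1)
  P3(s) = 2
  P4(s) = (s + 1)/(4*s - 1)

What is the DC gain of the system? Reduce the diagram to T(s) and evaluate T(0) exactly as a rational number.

(1) multiply P2, P3, P4 (series) = 2/(4*s - 1)
(2) feedback reduction of P1, (P2*P3*P4) = (4*s - 1)/(2*s + 3)
The step-2 result is T(s). Setting s = 0: T(0) = -1/3.

Answer: -1/3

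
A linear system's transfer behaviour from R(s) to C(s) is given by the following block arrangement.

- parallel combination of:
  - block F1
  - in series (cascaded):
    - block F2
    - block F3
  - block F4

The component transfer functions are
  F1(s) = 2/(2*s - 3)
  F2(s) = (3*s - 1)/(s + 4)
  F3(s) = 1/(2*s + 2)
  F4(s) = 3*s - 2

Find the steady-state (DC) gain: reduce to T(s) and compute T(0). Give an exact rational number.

First reduce the diagram to T(s).

1. series reduction of F2, F3; result (3*s - 1)/(2*s^2 + 10*s + 8)
2. sum the parallel branches F1, (F2*F3), F4; result (12*s^4 + 34*s^3 - 60*s^2 - 35*s + 67)/(4*s^3 + 14*s^2 - 14*s - 24)
DC gain: substitute s = 0 into T(s) from step 2: T(0) = 67/(-24) = -67/24.

Answer: -67/24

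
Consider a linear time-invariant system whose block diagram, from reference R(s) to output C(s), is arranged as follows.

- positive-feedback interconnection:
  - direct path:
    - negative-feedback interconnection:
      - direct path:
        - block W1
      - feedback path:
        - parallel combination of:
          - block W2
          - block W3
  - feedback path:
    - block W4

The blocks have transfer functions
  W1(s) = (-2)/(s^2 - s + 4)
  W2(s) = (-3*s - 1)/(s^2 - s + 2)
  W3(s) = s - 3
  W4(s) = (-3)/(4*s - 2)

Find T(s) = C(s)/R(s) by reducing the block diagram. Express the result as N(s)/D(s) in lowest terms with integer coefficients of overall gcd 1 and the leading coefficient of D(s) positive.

Step 1. add W2, W3 (parallel) = (s^3 - 4*s^2 + 2*s - 7)/(s^2 - s + 2)
Step 2. reduce the feedback loop with forward W1 and return (W2+W3) = (-2*s^2 + 2*s - 4)/(s^4 - 4*s^3 + 15*s^2 - 10*s + 22)
Step 3. feedback reduction of [W1/(1+W1*(W2+W3))], W4; the result is T(s) itself (integer coefficients, no common factor, positive leading denominator coefficient)

Final answer: (-4*s^3 + 6*s^2 - 10*s + 4)/(2*s^5 - 9*s^4 + 34*s^3 - 38*s^2 + 57*s - 28)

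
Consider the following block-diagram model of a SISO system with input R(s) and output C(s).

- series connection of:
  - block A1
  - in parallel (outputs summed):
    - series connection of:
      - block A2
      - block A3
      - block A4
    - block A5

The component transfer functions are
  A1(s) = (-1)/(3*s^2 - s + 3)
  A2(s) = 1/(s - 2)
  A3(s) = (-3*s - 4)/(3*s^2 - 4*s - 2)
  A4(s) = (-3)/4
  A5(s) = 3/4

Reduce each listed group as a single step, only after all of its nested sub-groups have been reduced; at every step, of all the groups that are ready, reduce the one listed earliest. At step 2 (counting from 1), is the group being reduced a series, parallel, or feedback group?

1. cascade A2, A3, A4
2. reduce the parallel group (A2*A3*A4), A5
3. combine A1, ((A2*A3*A4)+A5) in series
The group at step 2 is a parallel group.

Final answer: parallel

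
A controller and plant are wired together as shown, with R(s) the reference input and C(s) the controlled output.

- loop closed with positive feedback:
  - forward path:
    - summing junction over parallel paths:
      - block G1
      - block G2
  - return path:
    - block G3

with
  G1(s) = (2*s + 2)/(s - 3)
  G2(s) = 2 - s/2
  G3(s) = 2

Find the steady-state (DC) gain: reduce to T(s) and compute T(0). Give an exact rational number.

First reduce the diagram to T(s).

1. parallel reduction of G1, G2 = (-s^2 + 11*s - 8)/(2*s - 6)
2. close the feedback loop around (G1+G2), G3 = (-s^2 + 11*s - 8)/(2*s^2 - 20*s + 10)
DC gain: substitute s = 0 into T(s) from step 2: T(0) = -8/10 = -4/5.

Answer: -4/5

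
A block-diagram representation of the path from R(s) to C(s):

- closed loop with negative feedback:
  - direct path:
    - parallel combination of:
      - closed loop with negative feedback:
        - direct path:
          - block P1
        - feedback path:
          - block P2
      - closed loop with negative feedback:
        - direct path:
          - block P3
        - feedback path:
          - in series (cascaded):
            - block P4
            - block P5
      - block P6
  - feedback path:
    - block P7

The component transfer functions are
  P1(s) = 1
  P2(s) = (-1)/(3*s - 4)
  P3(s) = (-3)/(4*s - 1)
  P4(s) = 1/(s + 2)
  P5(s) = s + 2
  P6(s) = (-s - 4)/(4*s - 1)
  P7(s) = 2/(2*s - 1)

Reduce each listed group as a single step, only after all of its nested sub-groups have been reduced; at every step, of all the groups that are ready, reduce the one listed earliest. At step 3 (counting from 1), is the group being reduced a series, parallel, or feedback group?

Answer: feedback

Working:
Step 1 - collapse the loop (P1 forward, P2 return)
Step 2 - multiply P4, P5 (series)
Step 3 - apply the feedback formula to P3, (P4*P5)
Step 4 - combine [P1/(1+P1*P2)], [P3/(1+P3*(P4*P5))], P6 in parallel
Step 5 - reduce the feedback loop with forward ([P1/(1+P1*P2)]+[P3/(1+P3*(P4*P5))]+P6) and return P7
At step 3 the group reduced is feedback.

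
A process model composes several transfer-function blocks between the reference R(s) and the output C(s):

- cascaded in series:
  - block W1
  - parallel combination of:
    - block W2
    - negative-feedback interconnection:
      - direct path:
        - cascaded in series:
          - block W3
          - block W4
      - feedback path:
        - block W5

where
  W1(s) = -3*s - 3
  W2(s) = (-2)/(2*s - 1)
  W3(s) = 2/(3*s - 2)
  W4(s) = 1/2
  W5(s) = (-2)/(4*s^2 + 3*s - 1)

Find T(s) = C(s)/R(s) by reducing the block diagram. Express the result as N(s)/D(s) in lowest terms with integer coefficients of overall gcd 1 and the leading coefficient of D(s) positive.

1. reduce the series chain W3, W4 -> 1/(3*s - 2)
2. close the feedback loop around (W3*W4), W5 -> (4*s^2 + 3*s - 1)/(12*s^3 + s^2 - 9*s)
3. parallel reduction of W2, [(W3*W4)/(1+(W3*W4)*W5)] -> (-16*s^3 + 13*s + 1)/(24*s^4 - 10*s^3 - 19*s^2 + 9*s)
4. series reduction of W1, (W2+[(W3*W4)/(1+(W3*W4)*W5)]) - this is the overall T(s), already in the required normalized form

Therefore the answer is (48*s^4 + 48*s^3 - 39*s^2 - 42*s - 3)/(24*s^4 - 10*s^3 - 19*s^2 + 9*s).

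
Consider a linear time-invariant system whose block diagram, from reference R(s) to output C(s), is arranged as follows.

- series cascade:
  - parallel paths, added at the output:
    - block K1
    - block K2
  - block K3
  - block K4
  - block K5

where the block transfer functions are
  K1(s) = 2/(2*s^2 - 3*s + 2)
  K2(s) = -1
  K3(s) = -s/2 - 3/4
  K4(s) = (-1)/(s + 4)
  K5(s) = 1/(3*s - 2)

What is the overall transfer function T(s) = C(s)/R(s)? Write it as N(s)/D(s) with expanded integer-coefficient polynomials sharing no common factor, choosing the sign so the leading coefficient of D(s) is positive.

(1) sum the parallel branches K1, K2; result (-2*s^2 + 3*s)/(2*s^2 - 3*s + 2)
(2) cascade (K1+K2), K3, K4, K5: this yields T(s), and no further normalization is needed

Hence the answer: (-4*s^3 + 9*s)/(24*s^4 + 44*s^3 - 160*s^2 + 176*s - 64)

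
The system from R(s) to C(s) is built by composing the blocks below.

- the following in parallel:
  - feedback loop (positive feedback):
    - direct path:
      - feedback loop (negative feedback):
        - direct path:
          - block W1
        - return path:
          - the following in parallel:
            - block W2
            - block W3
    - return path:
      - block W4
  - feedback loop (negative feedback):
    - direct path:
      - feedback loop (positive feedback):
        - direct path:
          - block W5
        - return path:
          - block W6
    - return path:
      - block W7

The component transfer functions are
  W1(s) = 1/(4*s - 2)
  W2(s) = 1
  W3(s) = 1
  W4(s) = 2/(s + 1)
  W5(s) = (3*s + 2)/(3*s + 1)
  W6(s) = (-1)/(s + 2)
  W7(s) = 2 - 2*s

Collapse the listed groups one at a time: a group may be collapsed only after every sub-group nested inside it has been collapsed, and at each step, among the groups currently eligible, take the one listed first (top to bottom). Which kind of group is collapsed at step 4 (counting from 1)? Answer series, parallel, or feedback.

Reducing step by step:

Step 1 - sum the parallel branches W2, W3
Step 2 - apply the feedback formula to W1, (W2+W3)
Step 3 - feedback reduction of [W1/(1+W1*(W2+W3))], W4
Step 4 - feedback reduction of W5, W6
Step 5 - collapse the loop ([W5/(1-W5*W6)] forward, W7 return)
Step 6 - combine [[W1/(1+W1*(W2+W3))]/(1-[W1/(1+W1*(W2+W3))]*W4)], [[W5/(1-W5*W6)]/(1+[W5/(1-W5*W6)]*W7)] in parallel
So the answer for step 4 is feedback.

Answer: feedback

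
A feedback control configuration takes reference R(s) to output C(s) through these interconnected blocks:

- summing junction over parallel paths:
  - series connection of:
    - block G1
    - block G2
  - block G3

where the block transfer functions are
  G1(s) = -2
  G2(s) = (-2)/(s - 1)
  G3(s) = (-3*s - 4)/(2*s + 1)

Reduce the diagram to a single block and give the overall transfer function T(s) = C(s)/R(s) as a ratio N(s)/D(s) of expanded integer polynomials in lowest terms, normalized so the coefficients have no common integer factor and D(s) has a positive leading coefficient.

The answer is (-3*s^2 + 7*s + 8)/(2*s^2 - s - 1).

Reasoning:
Step 1. combine G1, G2 in series gives 4/(s - 1)
Step 2. sum the parallel branches (G1*G2), G3 - this is the overall T(s), already in the required normalized form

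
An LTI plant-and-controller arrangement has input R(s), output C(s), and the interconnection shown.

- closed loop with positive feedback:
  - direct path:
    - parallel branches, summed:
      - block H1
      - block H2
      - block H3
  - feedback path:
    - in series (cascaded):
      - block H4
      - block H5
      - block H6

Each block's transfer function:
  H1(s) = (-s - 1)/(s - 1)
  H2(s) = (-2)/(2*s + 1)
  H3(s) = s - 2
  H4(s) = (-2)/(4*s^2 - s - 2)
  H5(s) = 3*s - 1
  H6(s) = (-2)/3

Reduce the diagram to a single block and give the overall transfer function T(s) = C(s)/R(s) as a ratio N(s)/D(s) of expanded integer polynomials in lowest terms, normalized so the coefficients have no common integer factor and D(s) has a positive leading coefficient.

First reduce the diagram to T(s).

Step 1: add H1, H2, H3 (parallel), giving (2*s^3 - 7*s^2 - 4*s + 3)/(2*s^2 - s - 1)
Step 2: series reduction of H4, H5, H6, giving (12*s - 4)/(12*s^2 - 3*s - 6)
Step 3: collapse the loop ((H1+H2+H3) forward, (H4*H5*H6) return); the result is T(s) itself (integer coefficients, no common factor, positive leading denominator coefficient)

Answer: (24*s^5 - 90*s^4 - 39*s^3 + 90*s^2 + 15*s - 18)/(74*s^3 - s^2 - 43*s + 18)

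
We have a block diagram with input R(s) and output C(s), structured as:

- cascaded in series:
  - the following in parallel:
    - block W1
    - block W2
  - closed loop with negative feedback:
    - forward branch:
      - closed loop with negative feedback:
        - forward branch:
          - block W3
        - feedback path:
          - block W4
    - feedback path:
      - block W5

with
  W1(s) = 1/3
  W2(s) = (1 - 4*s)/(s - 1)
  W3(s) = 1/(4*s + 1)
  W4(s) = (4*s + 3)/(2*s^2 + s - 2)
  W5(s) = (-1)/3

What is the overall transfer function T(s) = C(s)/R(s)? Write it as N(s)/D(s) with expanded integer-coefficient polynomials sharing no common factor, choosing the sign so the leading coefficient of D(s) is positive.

1. parallel reduction of W1, W2, giving (2 - 11*s)/(3*s - 3)
2. collapse the loop (W3 forward, W4 return), giving (2*s^2 + s - 2)/(8*s^3 + 6*s^2 - 3*s + 1)
3. apply the feedback formula to [W3/(1+W3*W4)], W5, giving (6*s^2 + 3*s - 6)/(24*s^3 + 16*s^2 - 10*s + 5)
4. reduce the series chain (W1+W2), [[W3/(1+W3*W4)]/(1+[W3/(1+W3*W4)]*W5)] - this is the overall T(s), already in the required normalized form

Final answer: (-22*s^3 - 7*s^2 + 24*s - 4)/(24*s^4 - 8*s^3 - 26*s^2 + 15*s - 5)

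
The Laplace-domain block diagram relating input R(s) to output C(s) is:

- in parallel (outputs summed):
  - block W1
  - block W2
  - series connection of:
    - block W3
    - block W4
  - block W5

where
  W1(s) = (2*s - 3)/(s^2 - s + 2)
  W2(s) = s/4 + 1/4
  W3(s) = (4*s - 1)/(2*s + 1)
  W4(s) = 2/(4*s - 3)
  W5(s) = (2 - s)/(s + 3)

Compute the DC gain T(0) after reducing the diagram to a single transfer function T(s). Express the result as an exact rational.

The answer is 1/12.

Reasoning:
Step 1 - combine W3, W4 in series gives (8*s - 2)/(8*s^2 - 2*s - 3)
Step 2 - sum the parallel branches W1, W2, (W3*W4), W5 gives (8*s^6 - 10*s^5 + 199*s^4 + 25*s^3 - 225*s^2 + 225*s - 6)/(32*s^5 + 56*s^4 - 60*s^3 + 176*s^2 - 36*s - 72)
The step-2 result is T(s). Setting s = 0: T(0) = -6/(-72) = 1/12.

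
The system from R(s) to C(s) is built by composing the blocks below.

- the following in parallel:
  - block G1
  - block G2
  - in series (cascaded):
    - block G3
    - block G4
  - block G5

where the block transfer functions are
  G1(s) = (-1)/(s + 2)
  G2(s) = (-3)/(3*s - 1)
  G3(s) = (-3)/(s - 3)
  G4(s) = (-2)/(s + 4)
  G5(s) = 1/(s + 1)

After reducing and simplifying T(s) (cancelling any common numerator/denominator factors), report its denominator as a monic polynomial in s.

[1] multiply G3, G4 (series); result 6/(s^2 + s - 12)
[2] sum the parallel branches G1, G2, (G3*G4), G5; result (-3*s^4 + 9*s^3 + 71*s^2 + 83*s + 72)/(3*s^5 + 11*s^4 - 25*s^3 - 95*s^2 - 38*s + 24)
That last expression is T(s), already simplified. Scaling its denominator by 1/3 (the reciprocal of the leading coefficient) yields the monic denominator.

Final answer: s^5 + 11*s^4/3 - 25*s^3/3 - 95*s^2/3 - 38*s/3 + 8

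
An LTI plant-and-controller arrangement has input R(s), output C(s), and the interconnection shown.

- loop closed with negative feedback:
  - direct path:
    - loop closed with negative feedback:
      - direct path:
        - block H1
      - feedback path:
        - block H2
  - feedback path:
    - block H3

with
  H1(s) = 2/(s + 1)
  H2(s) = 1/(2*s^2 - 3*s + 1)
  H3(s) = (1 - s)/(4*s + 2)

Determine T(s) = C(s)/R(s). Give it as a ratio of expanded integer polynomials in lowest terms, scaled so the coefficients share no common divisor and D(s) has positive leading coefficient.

The answer is (4*s^3 - 4*s^2 - s + 1)/(2*s^4 - s^3 + 2).

Reasoning:
(1) collapse the loop (H1 forward, H2 return), giving (4*s^2 - 6*s + 2)/(2*s^3 - s^2 - 2*s + 3)
(2) reduce the feedback loop with forward [H1/(1+H1*H2)] and return H3, which is the overall transfer function T(s) = C(s)/R(s) in lowest terms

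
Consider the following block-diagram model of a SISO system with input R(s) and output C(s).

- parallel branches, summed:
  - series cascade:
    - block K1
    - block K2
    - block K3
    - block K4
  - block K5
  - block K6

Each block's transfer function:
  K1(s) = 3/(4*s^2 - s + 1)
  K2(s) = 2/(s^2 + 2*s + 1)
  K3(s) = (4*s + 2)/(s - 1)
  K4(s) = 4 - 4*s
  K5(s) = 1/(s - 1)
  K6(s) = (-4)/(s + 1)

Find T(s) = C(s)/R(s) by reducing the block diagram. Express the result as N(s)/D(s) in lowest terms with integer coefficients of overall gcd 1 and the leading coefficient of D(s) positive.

Reducing step by step:

1. reduce the series chain K1, K2, K3, K4 gives (-96*s - 48)/(4*s^4 + 7*s^3 + 3*s^2 + s + 1)
2. sum the parallel branches (K1*K2*K3*K4), K5, K6, giving the overall T(s)

Answer: (-12*s^4 + 11*s^3 - 81*s^2 + 45*s + 53)/(4*s^5 + 3*s^4 - 4*s^3 - 2*s^2 - 1)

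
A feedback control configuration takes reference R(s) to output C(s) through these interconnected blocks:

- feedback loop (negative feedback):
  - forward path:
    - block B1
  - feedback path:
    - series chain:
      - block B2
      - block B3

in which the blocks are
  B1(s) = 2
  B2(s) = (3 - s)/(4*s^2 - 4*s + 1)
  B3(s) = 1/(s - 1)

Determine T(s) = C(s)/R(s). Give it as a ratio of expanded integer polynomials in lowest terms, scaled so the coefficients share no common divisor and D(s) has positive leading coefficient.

1. multiply B2, B3 (series) -> (3 - s)/(4*s^3 - 8*s^2 + 5*s - 1)
2. close the feedback loop around B1, (B2*B3), giving the overall T(s)

Therefore the answer is (8*s^3 - 16*s^2 + 10*s - 2)/(4*s^3 - 8*s^2 + 3*s + 5).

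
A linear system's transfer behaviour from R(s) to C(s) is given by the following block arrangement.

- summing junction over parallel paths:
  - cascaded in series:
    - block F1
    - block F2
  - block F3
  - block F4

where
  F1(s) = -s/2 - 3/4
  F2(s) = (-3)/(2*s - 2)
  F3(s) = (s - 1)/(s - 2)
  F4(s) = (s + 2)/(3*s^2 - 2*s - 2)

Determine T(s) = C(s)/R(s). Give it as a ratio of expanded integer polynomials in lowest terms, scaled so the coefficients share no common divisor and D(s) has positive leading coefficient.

Reducing step by step:

Step 1. reduce the series chain F1, F2: (6*s + 9)/(8*s - 8)
Step 2. combine (F1*F2), F3, F4 in parallel: this yields T(s), and no further normalization is needed

Answer: (42*s^4 - 77*s^3 - 28*s^2 + 26*s + 52)/(24*s^4 - 88*s^3 + 80*s^2 + 16*s - 32)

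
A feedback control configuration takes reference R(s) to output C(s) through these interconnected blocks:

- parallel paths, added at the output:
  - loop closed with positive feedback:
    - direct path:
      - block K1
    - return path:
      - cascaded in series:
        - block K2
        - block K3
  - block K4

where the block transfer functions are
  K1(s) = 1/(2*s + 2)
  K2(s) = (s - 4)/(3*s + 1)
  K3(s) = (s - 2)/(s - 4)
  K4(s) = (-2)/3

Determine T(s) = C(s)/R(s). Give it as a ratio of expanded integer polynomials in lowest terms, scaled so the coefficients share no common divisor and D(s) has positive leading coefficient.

Reducing step by step:

Step 1 - combine K2, K3 in series, giving (s - 2)/(3*s + 1)
Step 2 - collapse the loop (K1 forward, (K2*K3) return), giving (3*s + 1)/(6*s^2 + 7*s + 4)
Step 3 - combine [K1/(1-K1*(K2*K3))], K4 in parallel - this is the overall T(s), already in the required normalized form

Answer: (-12*s^2 - 5*s - 5)/(18*s^2 + 21*s + 12)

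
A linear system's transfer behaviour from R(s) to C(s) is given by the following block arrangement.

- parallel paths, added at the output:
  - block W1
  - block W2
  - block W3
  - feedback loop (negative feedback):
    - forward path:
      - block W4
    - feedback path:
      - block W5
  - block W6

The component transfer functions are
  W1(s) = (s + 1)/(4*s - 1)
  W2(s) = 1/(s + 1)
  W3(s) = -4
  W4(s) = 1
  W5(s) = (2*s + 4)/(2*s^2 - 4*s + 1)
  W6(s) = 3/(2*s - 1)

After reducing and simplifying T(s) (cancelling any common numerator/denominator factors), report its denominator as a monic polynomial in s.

Reducing step by step:

[1] reduce the feedback loop with forward W4 and return W5 gives (2*s^2 - 4*s + 1)/(2*s^2 - 2*s + 5)
[2] add W1, W2, W3, [W4/(1+W4*W5)], W6 (parallel) gives (-44*s^5 + 62*s^4 - 144*s^3 + 39*s^2 + 120*s - 34)/(16*s^5 - 12*s^4 + 26*s^3 + 22*s^2 - 27*s + 5)
The result of step 2 is T(s) in lowest terms. Its denominator has leading coefficient 16; dividing the denominator through by 16 makes it monic.

Answer: s^5 - 3*s^4/4 + 13*s^3/8 + 11*s^2/8 - 27*s/16 + 5/16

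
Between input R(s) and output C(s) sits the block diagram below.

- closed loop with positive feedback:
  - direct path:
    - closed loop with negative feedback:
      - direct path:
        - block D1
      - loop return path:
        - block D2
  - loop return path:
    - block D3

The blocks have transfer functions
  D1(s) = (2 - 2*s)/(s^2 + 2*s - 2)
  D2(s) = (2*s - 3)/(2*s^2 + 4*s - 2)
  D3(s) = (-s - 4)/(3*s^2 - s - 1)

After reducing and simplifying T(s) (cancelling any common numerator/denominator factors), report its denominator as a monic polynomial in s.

The answer is s^6 + 11*s^5/3 - 10*s^4/3 - 16*s^3/3 - s^2 + 8*s - 7/3.

Reasoning:
Step 1: reduce the feedback loop with forward D1 and return D2 = (-2*s^3 - 2*s^2 + 6*s - 2)/(s^4 + 4*s^3 - s^2 - s - 1)
Step 2: reduce the feedback loop with forward [D1/(1+D1*D2)] and return D3 = (-6*s^5 - 4*s^4 + 22*s^3 - 10*s^2 - 4*s + 2)/(3*s^6 + 11*s^5 - 10*s^4 - 16*s^3 - 3*s^2 + 24*s - 7)
That last expression is T(s), already simplified. Scaling its denominator by 1/3 (the reciprocal of the leading coefficient) yields the monic denominator.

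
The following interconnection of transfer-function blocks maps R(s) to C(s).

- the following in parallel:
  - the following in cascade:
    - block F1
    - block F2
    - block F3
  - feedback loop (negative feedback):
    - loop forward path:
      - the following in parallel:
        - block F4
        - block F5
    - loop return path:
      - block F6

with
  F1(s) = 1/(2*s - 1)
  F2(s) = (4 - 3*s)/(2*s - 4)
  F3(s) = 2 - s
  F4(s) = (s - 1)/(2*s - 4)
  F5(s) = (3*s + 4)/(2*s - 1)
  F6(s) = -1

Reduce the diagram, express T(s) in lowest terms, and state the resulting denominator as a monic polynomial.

First reduce the diagram to T(s).

Step 1: series reduction of F1, F2, F3 gives (3*s - 4)/(4*s - 2)
Step 2: parallel reduction of F4, F5 gives (8*s^2 - 7*s - 15)/(4*s^2 - 10*s + 4)
Step 3: reduce the feedback loop with forward (F4+F5) and return F6 gives (-8*s^2 + 7*s + 15)/(4*s^2 + 3*s - 19)
Step 4: reduce the parallel group (F1*F2*F3), [(F4+F5)/(1+(F4+F5)*F6)] gives (-20*s^3 + 37*s^2 - 23*s + 46)/(16*s^3 + 4*s^2 - 82*s + 38)
T(s) is the step-4 result (common factors already cancelled). Leading coefficient of the denominator: 16. Divide through by 16 for the monic polynomial.

Answer: s^3 + s^2/4 - 41*s/8 + 19/8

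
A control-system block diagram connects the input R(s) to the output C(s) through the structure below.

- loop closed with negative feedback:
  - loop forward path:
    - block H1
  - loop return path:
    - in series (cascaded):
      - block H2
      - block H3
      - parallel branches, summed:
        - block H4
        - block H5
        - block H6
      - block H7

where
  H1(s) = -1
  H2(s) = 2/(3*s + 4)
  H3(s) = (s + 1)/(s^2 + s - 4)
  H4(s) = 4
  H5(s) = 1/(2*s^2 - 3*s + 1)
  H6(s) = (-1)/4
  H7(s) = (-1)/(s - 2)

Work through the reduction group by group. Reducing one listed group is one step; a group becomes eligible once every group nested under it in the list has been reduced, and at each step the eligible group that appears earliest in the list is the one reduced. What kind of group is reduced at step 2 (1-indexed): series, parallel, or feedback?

Step 1 - sum the parallel branches H4, H5, H6
Step 2 - series reduction of H2, H3, (H4+H5+H6), H7
Step 3 - feedback reduction of H1, (H2*H3*(H4+H5+H6)*H7)
The group at step 2 is a series group.

Therefore the answer is series.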